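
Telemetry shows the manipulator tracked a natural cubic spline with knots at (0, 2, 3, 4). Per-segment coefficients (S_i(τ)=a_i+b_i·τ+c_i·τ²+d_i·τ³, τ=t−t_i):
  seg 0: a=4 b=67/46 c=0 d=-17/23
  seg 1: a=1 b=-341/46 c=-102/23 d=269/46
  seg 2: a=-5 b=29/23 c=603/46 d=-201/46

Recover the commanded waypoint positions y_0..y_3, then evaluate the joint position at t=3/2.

y_0=4 y_1=1 y_2=-5 y_3=5
S(3/2) = 679/184

y_0 = S_0(0) = a_0 = 4
y_1 = S_1(0) = a_1 = 1
y_2 = S_2(0) = a_2 = -5
y_3 = S_2(1) = 5
t_q=3/2 is in segment 0 (τ=3/2); S_0(τ)=679/184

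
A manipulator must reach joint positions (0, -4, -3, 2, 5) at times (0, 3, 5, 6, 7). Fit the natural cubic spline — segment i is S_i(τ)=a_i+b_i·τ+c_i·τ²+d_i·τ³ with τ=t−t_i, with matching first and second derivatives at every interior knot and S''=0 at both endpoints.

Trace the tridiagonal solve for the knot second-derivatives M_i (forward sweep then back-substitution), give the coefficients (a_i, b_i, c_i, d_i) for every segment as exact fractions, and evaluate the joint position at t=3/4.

  seg 0: a=0 b=-1751/1284 c=0 d=13/3852
  seg 1: a=-4 b=-817/642 c=13/428 d=1099/2568
  seg 2: a=-3 b=1279/321 c=278/107 d=-508/321
  seg 3: a=2 b=1423/321 c=-230/107 d=230/321
S(3/4) = -27977/27392

Δ: Δ0=-4/3, Δ1=1/2, Δ2=5, Δ3=3
row 1: diag=10, rhs=11; c'=1/5, d'=11/10
row 2: denom=6−2·1/5=28/5; d'=(27−2·11/10)/(28/5)=31/7
row 3: denom=4−1·5/28=107/28; d'=(-12−1·31/7)/(107/28)=-460/107
back: M3=-460/107
back: M2=31/7−5/28·-460/107=556/107
back: M1=11/10−1/5·556/107=13/214
M: M0=0, M1=13/214, M2=556/107, M3=-460/107, M4=0
seg 0: a=0, c=M0/2=0, d=(M1−M0)/(6·3)=13/3852, b=Δ0−h0·(2M0+M1)/6=-1751/1284
seg 1: a=-4, c=M1/2=13/428, d=(M2−M1)/(6·2)=1099/2568, b=Δ1−h1·(2M1+M2)/6=-817/642
seg 2: a=-3, c=M2/2=278/107, d=(M3−M2)/(6·1)=-508/321, b=Δ2−h2·(2M2+M3)/6=1279/321
seg 3: a=2, c=M3/2=-230/107, d=(M4−M3)/(6·1)=230/321, b=Δ3−h3·(2M3+M4)/6=1423/321
t_q=3/4 → seg 0, τ=3/4; S=0+-1751/1284·τ+0·τ²+13/3852·τ³=-27977/27392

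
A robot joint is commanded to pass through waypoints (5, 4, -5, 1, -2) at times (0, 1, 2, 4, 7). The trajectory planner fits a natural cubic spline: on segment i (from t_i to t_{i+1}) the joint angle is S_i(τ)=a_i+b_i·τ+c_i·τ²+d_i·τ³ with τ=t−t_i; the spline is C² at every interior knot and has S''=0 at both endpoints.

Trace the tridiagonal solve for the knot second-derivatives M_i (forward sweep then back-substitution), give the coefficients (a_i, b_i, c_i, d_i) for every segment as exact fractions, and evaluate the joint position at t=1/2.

  seg 0: a=5 b=181/107 c=0 d=-288/107
  seg 1: a=4 b=-683/107 c=-864/107 d=584/107
  seg 2: a=-5 b=-659/107 c=888/107 d=-199/107
  seg 3: a=1 b=505/107 c=-306/107 d=34/107
S(1/2) = 1179/214

Δ: Δ0=-1, Δ1=-9, Δ2=3, Δ3=-1
row 1: diag=4, rhs=-48; c'=1/4, d'=-12
row 2: denom=6−1·1/4=23/4; d'=(72−1·-12)/(23/4)=336/23
row 3: denom=10−2·8/23=214/23; d'=(-24−2·336/23)/(214/23)=-612/107
back: M3=-612/107
back: M2=336/23−8/23·-612/107=1776/107
back: M1=-12−1/4·1776/107=-1728/107
M: M0=0, M1=-1728/107, M2=1776/107, M3=-612/107, M4=0
seg 0: a=5, c=M0/2=0, d=(M1−M0)/(6·1)=-288/107, b=Δ0−h0·(2M0+M1)/6=181/107
seg 1: a=4, c=M1/2=-864/107, d=(M2−M1)/(6·1)=584/107, b=Δ1−h1·(2M1+M2)/6=-683/107
seg 2: a=-5, c=M2/2=888/107, d=(M3−M2)/(6·2)=-199/107, b=Δ2−h2·(2M2+M3)/6=-659/107
seg 3: a=1, c=M3/2=-306/107, d=(M4−M3)/(6·3)=34/107, b=Δ3−h3·(2M3+M4)/6=505/107
t_q=1/2 → seg 0, τ=1/2; S=5+181/107·τ+0·τ²+-288/107·τ³=1179/214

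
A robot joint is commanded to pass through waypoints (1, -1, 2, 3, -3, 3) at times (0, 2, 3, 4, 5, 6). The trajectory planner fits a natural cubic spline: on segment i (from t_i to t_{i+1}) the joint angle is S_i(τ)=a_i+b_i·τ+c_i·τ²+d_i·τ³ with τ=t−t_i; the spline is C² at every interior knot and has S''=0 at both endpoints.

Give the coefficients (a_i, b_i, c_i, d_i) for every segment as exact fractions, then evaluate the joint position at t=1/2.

  seg 0: a=1 b=-7/3 c=0 d=1/3
  seg 1: a=-1 b=5/3 c=2 d=-2/3
  seg 2: a=2 b=11/3 c=0 d=-8/3
  seg 3: a=3 b=-13/3 c=-8 d=19/3
  seg 4: a=-3 b=-4/3 c=11 d=-11/3
S(1/2) = -1/8

Δ: Δ0=-1, Δ1=3, Δ2=1, Δ3=-6, Δ4=6
row 1: diag=6, rhs=24; c'=1/6, d'=4
row 2: denom=4−1·1/6=23/6; d'=(-12−1·4)/(23/6)=-96/23
row 3: denom=4−1·6/23=86/23; d'=(-42−1·-96/23)/(86/23)=-435/43
row 4: denom=4−1·23/86=321/86; d'=(72−1·-435/43)/(321/86)=22
back: M4=22
back: M3=-435/43−23/86·22=-16
back: M2=-96/23−6/23·-16=0
back: M1=4−1/6·0=4
M: M0=0, M1=4, M2=0, M3=-16, M4=22, M5=0
seg 0: a=1, c=M0/2=0, d=(M1−M0)/(6·2)=1/3, b=Δ0−h0·(2M0+M1)/6=-7/3
seg 1: a=-1, c=M1/2=2, d=(M2−M1)/(6·1)=-2/3, b=Δ1−h1·(2M1+M2)/6=5/3
seg 2: a=2, c=M2/2=0, d=(M3−M2)/(6·1)=-8/3, b=Δ2−h2·(2M2+M3)/6=11/3
seg 3: a=3, c=M3/2=-8, d=(M4−M3)/(6·1)=19/3, b=Δ3−h3·(2M3+M4)/6=-13/3
seg 4: a=-3, c=M4/2=11, d=(M5−M4)/(6·1)=-11/3, b=Δ4−h4·(2M4+M5)/6=-4/3
t_q=1/2 → seg 0, τ=1/2; S=1+-7/3·τ+0·τ²+1/3·τ³=-1/8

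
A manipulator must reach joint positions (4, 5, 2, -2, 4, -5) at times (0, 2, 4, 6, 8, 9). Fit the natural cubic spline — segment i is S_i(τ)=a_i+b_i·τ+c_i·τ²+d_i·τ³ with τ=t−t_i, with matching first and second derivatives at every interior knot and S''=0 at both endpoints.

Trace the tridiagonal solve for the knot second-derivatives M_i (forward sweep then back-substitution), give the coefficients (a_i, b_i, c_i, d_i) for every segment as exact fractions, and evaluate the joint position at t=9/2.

Δ: Δ0=1/2, Δ1=-3/2, Δ2=-2, Δ3=3, Δ4=-9
row 1: diag=8, rhs=-12; c'=1/4, d'=-3/2
row 2: denom=8−2·1/4=15/2; d'=(-3−2·-3/2)/(15/2)=0
row 3: denom=8−2·4/15=112/15; d'=(30−2·0)/(112/15)=225/56
row 4: denom=6−2·15/56=153/28; d'=(-72−2·225/56)/(153/28)=-249/17
back: M4=-249/17
back: M3=225/56−15/56·-249/17=135/17
back: M2=0−4/15·135/17=-36/17
back: M1=-3/2−1/4·-36/17=-33/34
M: M0=0, M1=-33/34, M2=-36/17, M3=135/17, M4=-249/17, M5=0
seg 0: a=4, c=M0/2=0, d=(M1−M0)/(6·2)=-11/136, b=Δ0−h0·(2M0+M1)/6=14/17
seg 1: a=5, c=M1/2=-33/68, d=(M2−M1)/(6·2)=-13/136, b=Δ1−h1·(2M1+M2)/6=-5/34
seg 2: a=2, c=M2/2=-18/17, d=(M3−M2)/(6·2)=57/68, b=Δ2−h2·(2M2+M3)/6=-55/17
seg 3: a=-2, c=M3/2=135/34, d=(M4−M3)/(6·2)=-32/17, b=Δ3−h3·(2M3+M4)/6=44/17
seg 4: a=4, c=M4/2=-249/34, d=(M5−M4)/(6·1)=83/34, b=Δ4−h4·(2M4+M5)/6=-70/17
t_q=9/2 → seg 2, τ=1/2; S=2+-55/17·τ+-18/17·τ²+57/68·τ³=121/544

  seg 0: a=4 b=14/17 c=0 d=-11/136
  seg 1: a=5 b=-5/34 c=-33/68 d=-13/136
  seg 2: a=2 b=-55/17 c=-18/17 d=57/68
  seg 3: a=-2 b=44/17 c=135/34 d=-32/17
  seg 4: a=4 b=-70/17 c=-249/34 d=83/34
S(9/2) = 121/544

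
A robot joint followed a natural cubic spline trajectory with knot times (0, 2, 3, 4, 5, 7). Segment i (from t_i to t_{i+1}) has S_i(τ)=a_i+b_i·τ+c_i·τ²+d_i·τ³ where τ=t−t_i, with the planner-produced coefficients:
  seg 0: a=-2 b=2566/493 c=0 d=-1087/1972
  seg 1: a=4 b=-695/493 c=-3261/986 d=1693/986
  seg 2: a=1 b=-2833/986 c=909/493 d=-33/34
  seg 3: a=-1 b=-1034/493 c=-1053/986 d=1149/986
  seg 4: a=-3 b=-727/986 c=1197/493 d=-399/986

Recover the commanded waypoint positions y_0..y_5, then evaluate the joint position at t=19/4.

y_0 = S_0(0) = a_0 = -2
y_1 = S_1(0) = a_1 = 4
y_2 = S_2(0) = a_2 = 1
y_3 = S_3(0) = a_3 = -1
y_4 = S_4(0) = a_4 = -3
y_5 = S_4(2) = 2
t_q=19/4 is in segment 3 (τ=3/4); S_3(τ)=-169253/63104

y_0=-2 y_1=4 y_2=1 y_3=-1 y_4=-3 y_5=2
S(19/4) = -169253/63104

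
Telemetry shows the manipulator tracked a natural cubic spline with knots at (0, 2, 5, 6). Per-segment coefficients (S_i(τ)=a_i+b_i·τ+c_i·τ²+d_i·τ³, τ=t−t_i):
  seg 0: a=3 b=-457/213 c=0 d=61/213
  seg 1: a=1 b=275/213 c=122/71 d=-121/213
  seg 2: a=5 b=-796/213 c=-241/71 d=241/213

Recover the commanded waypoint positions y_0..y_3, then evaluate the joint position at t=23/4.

y_0=3 y_1=1 y_2=5 y_3=-1
S(23/4) = 3477/4544

y_0 = S_0(0) = a_0 = 3
y_1 = S_1(0) = a_1 = 1
y_2 = S_2(0) = a_2 = 5
y_3 = S_2(1) = -1
t_q=23/4 is in segment 2 (τ=3/4); S_2(τ)=3477/4544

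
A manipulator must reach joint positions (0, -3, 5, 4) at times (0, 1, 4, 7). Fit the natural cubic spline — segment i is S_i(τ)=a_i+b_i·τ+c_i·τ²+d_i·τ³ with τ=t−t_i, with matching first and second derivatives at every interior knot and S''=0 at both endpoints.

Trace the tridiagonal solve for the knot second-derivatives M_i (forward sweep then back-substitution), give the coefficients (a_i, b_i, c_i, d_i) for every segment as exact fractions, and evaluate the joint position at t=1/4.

  seg 0: a=0 b=-338/87 c=0 d=77/87
  seg 1: a=-3 b=-107/87 c=77/29 d=-118/261
  seg 2: a=5 b=217/87 c=-41/29 d=41/261
S(1/4) = -1777/1856

Δ: Δ0=-3, Δ1=8/3, Δ2=-1/3
row 1: diag=8, rhs=34; c'=3/8, d'=17/4
row 2: denom=12−3·3/8=87/8; d'=(-18−3·17/4)/(87/8)=-82/29
back: M2=-82/29
back: M1=17/4−3/8·-82/29=154/29
M: M0=0, M1=154/29, M2=-82/29, M3=0
seg 0: a=0, c=M0/2=0, d=(M1−M0)/(6·1)=77/87, b=Δ0−h0·(2M0+M1)/6=-338/87
seg 1: a=-3, c=M1/2=77/29, d=(M2−M1)/(6·3)=-118/261, b=Δ1−h1·(2M1+M2)/6=-107/87
seg 2: a=5, c=M2/2=-41/29, d=(M3−M2)/(6·3)=41/261, b=Δ2−h2·(2M2+M3)/6=217/87
t_q=1/4 → seg 0, τ=1/4; S=0+-338/87·τ+0·τ²+77/87·τ³=-1777/1856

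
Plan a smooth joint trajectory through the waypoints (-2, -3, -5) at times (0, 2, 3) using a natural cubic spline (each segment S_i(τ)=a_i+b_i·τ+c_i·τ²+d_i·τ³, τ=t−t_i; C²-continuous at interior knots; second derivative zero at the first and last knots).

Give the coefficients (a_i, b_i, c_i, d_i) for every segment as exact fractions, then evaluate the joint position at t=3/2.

Δ: Δ0=-1/2, Δ1=-2
row 1: diag=6, rhs=-9; c'=1/6, d'=-3/2
back: M1=-3/2
M: M0=0, M1=-3/2, M2=0
seg 0: a=-2, c=M0/2=0, d=(M1−M0)/(6·2)=-1/8, b=Δ0−h0·(2M0+M1)/6=0
seg 1: a=-3, c=M1/2=-3/4, d=(M2−M1)/(6·1)=1/4, b=Δ1−h1·(2M1+M2)/6=-3/2
t_q=3/2 → seg 0, τ=3/2; S=-2+0·τ+0·τ²+-1/8·τ³=-155/64

  seg 0: a=-2 b=0 c=0 d=-1/8
  seg 1: a=-3 b=-3/2 c=-3/4 d=1/4
S(3/2) = -155/64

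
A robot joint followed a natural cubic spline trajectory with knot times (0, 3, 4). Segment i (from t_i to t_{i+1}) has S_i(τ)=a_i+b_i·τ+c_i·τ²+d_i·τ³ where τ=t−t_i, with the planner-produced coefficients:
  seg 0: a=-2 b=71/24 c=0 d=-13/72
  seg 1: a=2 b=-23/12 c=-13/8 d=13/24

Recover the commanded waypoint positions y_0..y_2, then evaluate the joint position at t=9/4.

y_0=-2 y_1=2 y_2=-1
S(9/4) = 1331/512

y_0 = S_0(0) = a_0 = -2
y_1 = S_1(0) = a_1 = 2
y_2 = S_1(1) = -1
t_q=9/4 is in segment 0 (τ=9/4); S_0(τ)=1331/512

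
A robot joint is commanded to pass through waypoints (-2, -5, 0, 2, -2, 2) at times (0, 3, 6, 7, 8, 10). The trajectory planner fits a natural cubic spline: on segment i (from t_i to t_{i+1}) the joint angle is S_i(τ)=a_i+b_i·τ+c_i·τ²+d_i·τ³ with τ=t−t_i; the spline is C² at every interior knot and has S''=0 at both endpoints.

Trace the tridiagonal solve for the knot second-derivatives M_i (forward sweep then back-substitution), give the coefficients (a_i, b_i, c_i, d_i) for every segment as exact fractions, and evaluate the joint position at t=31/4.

Δ: Δ0=-1, Δ1=5/3, Δ2=2, Δ3=-4, Δ4=2
row 1: diag=12, rhs=16; c'=1/4, d'=4/3
row 2: denom=8−3·1/4=29/4; d'=(2−3·4/3)/(29/4)=-8/29
row 3: denom=4−1·4/29=112/29; d'=(-36−1·-8/29)/(112/29)=-37/4
row 4: denom=6−1·29/112=643/112; d'=(36−1·-37/4)/(643/112)=5068/643
back: M4=5068/643
back: M3=-37/4−29/112·5068/643=-7260/643
back: M2=-8/29−4/29·-7260/643=824/643
back: M1=4/3−1/4·824/643=1954/1929
M: M0=0, M1=1954/1929, M2=824/643, M3=-7260/643, M4=5068/643, M5=0
seg 0: a=-2, c=M0/2=0, d=(M1−M0)/(6·3)=977/17361, b=Δ0−h0·(2M0+M1)/6=-2906/1929
seg 1: a=-5, c=M1/2=977/1929, d=(M2−M1)/(6·3)=259/17361, b=Δ1−h1·(2M1+M2)/6=25/1929
seg 2: a=0, c=M2/2=412/643, d=(M3−M2)/(6·1)=-4042/1929, b=Δ2−h2·(2M2+M3)/6=6664/1929
seg 3: a=2, c=M3/2=-3630/643, d=(M4−M3)/(6·1)=6164/1929, b=Δ3−h3·(2M3+M4)/6=-2990/1929
seg 4: a=-2, c=M4/2=2534/643, d=(M5−M4)/(6·2)=-1267/1929, b=Δ4−h4·(2M4+M5)/6=-6278/1929
t_q=31/4 → seg 3, τ=3/4; S=2+-2990/1929·τ+-3630/643·τ²+6164/1929·τ³=-10185/10288

  seg 0: a=-2 b=-2906/1929 c=0 d=977/17361
  seg 1: a=-5 b=25/1929 c=977/1929 d=259/17361
  seg 2: a=0 b=6664/1929 c=412/643 d=-4042/1929
  seg 3: a=2 b=-2990/1929 c=-3630/643 d=6164/1929
  seg 4: a=-2 b=-6278/1929 c=2534/643 d=-1267/1929
S(31/4) = -10185/10288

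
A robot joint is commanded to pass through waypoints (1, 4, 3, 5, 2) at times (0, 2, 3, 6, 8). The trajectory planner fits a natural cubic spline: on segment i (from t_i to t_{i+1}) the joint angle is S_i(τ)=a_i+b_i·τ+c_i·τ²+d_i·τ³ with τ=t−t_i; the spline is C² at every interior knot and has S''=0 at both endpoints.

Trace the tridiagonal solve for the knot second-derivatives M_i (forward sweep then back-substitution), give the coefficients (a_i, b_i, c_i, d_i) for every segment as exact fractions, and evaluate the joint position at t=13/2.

Δ: Δ0=3/2, Δ1=-1, Δ2=2/3, Δ3=-3/2
row 1: diag=6, rhs=-15; c'=1/6, d'=-5/2
row 2: denom=8−1·1/6=47/6; d'=(10−1·-5/2)/(47/6)=75/47
row 3: denom=10−3·18/47=416/47; d'=(-13−3·75/47)/(416/47)=-209/104
back: M3=-209/104
back: M2=75/47−18/47·-209/104=123/52
back: M1=-5/2−1/6·123/52=-301/104
M: M0=0, M1=-301/104, M2=123/52, M3=-209/104, M4=0
seg 0: a=1, c=M0/2=0, d=(M1−M0)/(6·2)=-301/1248, b=Δ0−h0·(2M0+M1)/6=769/312
seg 1: a=4, c=M1/2=-301/208, d=(M2−M1)/(6·1)=547/624, b=Δ1−h1·(2M1+M2)/6=-67/156
seg 2: a=3, c=M2/2=123/104, d=(M3−M2)/(6·3)=-35/144, b=Δ2−h2·(2M2+M3)/6=-433/624
seg 3: a=5, c=M3/2=-209/208, d=(M4−M3)/(6·2)=209/1248, b=Δ3−h3·(2M3+M4)/6=-25/156
t_q=13/2 → seg 3, τ=1/2; S=5+-25/156·τ+-209/208·τ²+209/1248·τ³=15607/3328

  seg 0: a=1 b=769/312 c=0 d=-301/1248
  seg 1: a=4 b=-67/156 c=-301/208 d=547/624
  seg 2: a=3 b=-433/624 c=123/104 d=-35/144
  seg 3: a=5 b=-25/156 c=-209/208 d=209/1248
S(13/2) = 15607/3328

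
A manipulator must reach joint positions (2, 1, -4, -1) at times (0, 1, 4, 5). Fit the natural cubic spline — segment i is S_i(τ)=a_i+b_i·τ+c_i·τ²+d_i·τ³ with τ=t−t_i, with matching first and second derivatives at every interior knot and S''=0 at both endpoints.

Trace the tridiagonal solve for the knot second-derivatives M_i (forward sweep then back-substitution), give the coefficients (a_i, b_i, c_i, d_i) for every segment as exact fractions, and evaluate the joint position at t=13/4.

Δ: Δ0=-1, Δ1=-5/3, Δ2=3
row 1: diag=8, rhs=-4; c'=3/8, d'=-1/2
row 2: denom=8−3·3/8=55/8; d'=(28−3·-1/2)/(55/8)=236/55
back: M2=236/55
back: M1=-1/2−3/8·236/55=-116/55
M: M0=0, M1=-116/55, M2=236/55, M3=0
seg 0: a=2, c=M0/2=0, d=(M1−M0)/(6·1)=-58/165, b=Δ0−h0·(2M0+M1)/6=-107/165
seg 1: a=1, c=M1/2=-58/55, d=(M2−M1)/(6·3)=16/45, b=Δ1−h1·(2M1+M2)/6=-281/165
seg 2: a=-4, c=M2/2=118/55, d=(M3−M2)/(6·1)=-118/165, b=Δ2−h2·(2M2+M3)/6=259/165
t_q=13/4 → seg 1, τ=9/4; S=1+-281/165·τ+-58/55·τ²+16/45·τ³=-1813/440

  seg 0: a=2 b=-107/165 c=0 d=-58/165
  seg 1: a=1 b=-281/165 c=-58/55 d=16/45
  seg 2: a=-4 b=259/165 c=118/55 d=-118/165
S(13/4) = -1813/440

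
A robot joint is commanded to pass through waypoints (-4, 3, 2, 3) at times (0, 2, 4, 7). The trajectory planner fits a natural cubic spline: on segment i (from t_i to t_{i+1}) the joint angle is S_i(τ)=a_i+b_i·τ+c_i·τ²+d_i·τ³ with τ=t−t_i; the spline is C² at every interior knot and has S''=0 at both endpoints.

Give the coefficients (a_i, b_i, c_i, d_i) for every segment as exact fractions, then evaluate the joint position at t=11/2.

Δ: Δ0=7/2, Δ1=-1/2, Δ2=1/3
row 1: diag=8, rhs=-24; c'=1/4, d'=-3
row 2: denom=10−2·1/4=19/2; d'=(5−2·-3)/(19/2)=22/19
back: M2=22/19
back: M1=-3−1/4·22/19=-125/38
M: M0=0, M1=-125/38, M2=22/19, M3=0
seg 0: a=-4, c=M0/2=0, d=(M1−M0)/(6·2)=-125/456, b=Δ0−h0·(2M0+M1)/6=262/57
seg 1: a=3, c=M1/2=-125/76, d=(M2−M1)/(6·2)=169/456, b=Δ1−h1·(2M1+M2)/6=149/114
seg 2: a=2, c=M2/2=11/19, d=(M3−M2)/(6·3)=-11/171, b=Δ2−h2·(2M2+M3)/6=-47/57
t_q=11/2 → seg 2, τ=3/2; S=2+-47/57·τ+11/19·τ²+-11/171·τ³=281/152

  seg 0: a=-4 b=262/57 c=0 d=-125/456
  seg 1: a=3 b=149/114 c=-125/76 d=169/456
  seg 2: a=2 b=-47/57 c=11/19 d=-11/171
S(11/2) = 281/152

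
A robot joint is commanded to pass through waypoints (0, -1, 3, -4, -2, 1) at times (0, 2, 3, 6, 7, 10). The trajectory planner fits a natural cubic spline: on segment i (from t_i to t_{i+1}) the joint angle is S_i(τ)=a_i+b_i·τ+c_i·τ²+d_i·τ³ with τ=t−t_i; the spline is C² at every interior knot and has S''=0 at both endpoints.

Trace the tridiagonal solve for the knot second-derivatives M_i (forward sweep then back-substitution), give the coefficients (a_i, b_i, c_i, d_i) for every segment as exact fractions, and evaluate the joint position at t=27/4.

Δ: Δ0=-1/2, Δ1=4, Δ2=-7/3, Δ3=2, Δ4=1
row 1: diag=6, rhs=27; c'=1/6, d'=9/2
row 2: denom=8−1·1/6=47/6; d'=(-38−1·9/2)/(47/6)=-255/47
row 3: denom=8−3·18/47=322/47; d'=(26−3·-255/47)/(322/47)=1987/322
row 4: denom=8−1·47/322=2529/322; d'=(-6−1·1987/322)/(2529/322)=-3919/2529
back: M4=-3919/2529
back: M3=1987/322−47/322·-3919/2529=16178/2529
back: M2=-255/47−18/47·16178/2529=-2213/281
back: M1=9/2−1/6·-2213/281=4900/843
M: M0=0, M1=4900/843, M2=-2213/281, M3=16178/2529, M4=-3919/2529, M5=0
seg 0: a=0, c=M0/2=0, d=(M1−M0)/(6·2)=1225/2529, b=Δ0−h0·(2M0+M1)/6=-12329/5058
seg 1: a=-1, c=M1/2=2450/843, d=(M2−M1)/(6·1)=-11539/5058, b=Δ1−h1·(2M1+M2)/6=17071/5058
seg 2: a=3, c=M2/2=-2213/562, d=(M3−M2)/(6·3)=36095/45522, b=Δ2−h2·(2M2+M3)/6=5927/2529
seg 3: a=-4, c=M3/2=8089/2529, d=(M4−M3)/(6·1)=-2233/1686, b=Δ3−h3·(2M3+M4)/6=637/5058
seg 4: a=-2, c=M4/2=-3919/5058, d=(M5−M4)/(6·3)=3919/45522, b=Δ4−h4·(2M4+M5)/6=6448/2529
t_q=27/4 → seg 3, τ=3/4; S=-4+637/5058·τ+8089/2529·τ²+-2233/1686·τ³=-287579/107904

  seg 0: a=0 b=-12329/5058 c=0 d=1225/2529
  seg 1: a=-1 b=17071/5058 c=2450/843 d=-11539/5058
  seg 2: a=3 b=5927/2529 c=-2213/562 d=36095/45522
  seg 3: a=-4 b=637/5058 c=8089/2529 d=-2233/1686
  seg 4: a=-2 b=6448/2529 c=-3919/5058 d=3919/45522
S(27/4) = -287579/107904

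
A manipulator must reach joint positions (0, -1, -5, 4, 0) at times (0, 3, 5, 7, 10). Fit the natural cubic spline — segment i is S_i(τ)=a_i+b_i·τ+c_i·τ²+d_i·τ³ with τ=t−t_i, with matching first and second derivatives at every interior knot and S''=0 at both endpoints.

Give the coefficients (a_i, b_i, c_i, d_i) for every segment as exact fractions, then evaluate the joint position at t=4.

  seg 0: a=0 b=5/6 c=0 d=-7/54
  seg 1: a=-1 b=-8/3 c=-7/6 d=3/4
  seg 2: a=-5 b=5/3 c=10/3 d=-23/24
  seg 3: a=4 b=7/2 c=-29/12 d=29/108
S(4) = -49/12

Δ: Δ0=-1/3, Δ1=-2, Δ2=9/2, Δ3=-4/3
row 1: diag=10, rhs=-10; c'=1/5, d'=-1
row 2: denom=8−2·1/5=38/5; d'=(39−2·-1)/(38/5)=205/38
row 3: denom=10−2·5/19=180/19; d'=(-35−2·205/38)/(180/19)=-29/6
back: M3=-29/6
back: M2=205/38−5/19·-29/6=20/3
back: M1=-1−1/5·20/3=-7/3
M: M0=0, M1=-7/3, M2=20/3, M3=-29/6, M4=0
seg 0: a=0, c=M0/2=0, d=(M1−M0)/(6·3)=-7/54, b=Δ0−h0·(2M0+M1)/6=5/6
seg 1: a=-1, c=M1/2=-7/6, d=(M2−M1)/(6·2)=3/4, b=Δ1−h1·(2M1+M2)/6=-8/3
seg 2: a=-5, c=M2/2=10/3, d=(M3−M2)/(6·2)=-23/24, b=Δ2−h2·(2M2+M3)/6=5/3
seg 3: a=4, c=M3/2=-29/12, d=(M4−M3)/(6·3)=29/108, b=Δ3−h3·(2M3+M4)/6=7/2
t_q=4 → seg 1, τ=1; S=-1+-8/3·τ+-7/6·τ²+3/4·τ³=-49/12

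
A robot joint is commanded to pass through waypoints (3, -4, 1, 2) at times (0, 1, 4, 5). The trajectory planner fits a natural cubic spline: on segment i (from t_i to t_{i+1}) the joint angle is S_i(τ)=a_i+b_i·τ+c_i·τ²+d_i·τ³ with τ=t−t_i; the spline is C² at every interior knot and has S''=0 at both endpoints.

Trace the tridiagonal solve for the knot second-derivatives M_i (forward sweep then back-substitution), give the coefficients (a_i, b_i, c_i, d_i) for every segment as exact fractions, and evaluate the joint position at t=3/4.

  seg 0: a=3 b=-1369/165 c=0 d=214/165
  seg 1: a=-4 b=-727/165 c=214/55 d=-28/45
  seg 2: a=1 b=353/165 c=-94/55 d=94/165
S(3/4) = -4709/1760

Δ: Δ0=-7, Δ1=5/3, Δ2=1
row 1: diag=8, rhs=52; c'=3/8, d'=13/2
row 2: denom=8−3·3/8=55/8; d'=(-4−3·13/2)/(55/8)=-188/55
back: M2=-188/55
back: M1=13/2−3/8·-188/55=428/55
M: M0=0, M1=428/55, M2=-188/55, M3=0
seg 0: a=3, c=M0/2=0, d=(M1−M0)/(6·1)=214/165, b=Δ0−h0·(2M0+M1)/6=-1369/165
seg 1: a=-4, c=M1/2=214/55, d=(M2−M1)/(6·3)=-28/45, b=Δ1−h1·(2M1+M2)/6=-727/165
seg 2: a=1, c=M2/2=-94/55, d=(M3−M2)/(6·1)=94/165, b=Δ2−h2·(2M2+M3)/6=353/165
t_q=3/4 → seg 0, τ=3/4; S=3+-1369/165·τ+0·τ²+214/165·τ³=-4709/1760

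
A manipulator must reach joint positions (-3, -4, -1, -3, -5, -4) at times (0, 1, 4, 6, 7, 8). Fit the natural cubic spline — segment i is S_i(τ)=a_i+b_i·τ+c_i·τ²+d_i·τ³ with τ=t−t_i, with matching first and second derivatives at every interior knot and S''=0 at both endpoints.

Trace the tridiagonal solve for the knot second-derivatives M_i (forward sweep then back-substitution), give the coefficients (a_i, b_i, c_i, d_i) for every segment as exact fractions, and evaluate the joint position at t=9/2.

  seg 0: a=-3 b=-2029/1505 c=0 d=524/1505
  seg 1: a=-4 b=-457/1505 c=1572/1505 d=-306/1505
  seg 2: a=-1 b=713/1505 c=-1182/1505 d=73/3010
  seg 3: a=-3 b=-511/215 c=-963/1505 d=306/301
  seg 4: a=-5 b=-913/1505 c=3627/1505 d=-1209/1505
S(9/2) = -23031/24080

Δ: Δ0=-1, Δ1=1, Δ2=-1, Δ3=-2, Δ4=1
row 1: diag=8, rhs=12; c'=3/8, d'=3/2
row 2: denom=10−3·3/8=71/8; d'=(-12−3·3/2)/(71/8)=-132/71
row 3: denom=6−2·16/71=394/71; d'=(-6−2·-132/71)/(394/71)=-81/197
row 4: denom=4−1·71/394=1505/394; d'=(18−1·-81/197)/(1505/394)=7254/1505
back: M4=7254/1505
back: M3=-81/197−71/394·7254/1505=-1926/1505
back: M2=-132/71−16/71·-1926/1505=-2364/1505
back: M1=3/2−3/8·-2364/1505=3144/1505
M: M0=0, M1=3144/1505, M2=-2364/1505, M3=-1926/1505, M4=7254/1505, M5=0
seg 0: a=-3, c=M0/2=0, d=(M1−M0)/(6·1)=524/1505, b=Δ0−h0·(2M0+M1)/6=-2029/1505
seg 1: a=-4, c=M1/2=1572/1505, d=(M2−M1)/(6·3)=-306/1505, b=Δ1−h1·(2M1+M2)/6=-457/1505
seg 2: a=-1, c=M2/2=-1182/1505, d=(M3−M2)/(6·2)=73/3010, b=Δ2−h2·(2M2+M3)/6=713/1505
seg 3: a=-3, c=M3/2=-963/1505, d=(M4−M3)/(6·1)=306/301, b=Δ3−h3·(2M3+M4)/6=-511/215
seg 4: a=-5, c=M4/2=3627/1505, d=(M5−M4)/(6·1)=-1209/1505, b=Δ4−h4·(2M4+M5)/6=-913/1505
t_q=9/2 → seg 2, τ=1/2; S=-1+713/1505·τ+-1182/1505·τ²+73/3010·τ³=-23031/24080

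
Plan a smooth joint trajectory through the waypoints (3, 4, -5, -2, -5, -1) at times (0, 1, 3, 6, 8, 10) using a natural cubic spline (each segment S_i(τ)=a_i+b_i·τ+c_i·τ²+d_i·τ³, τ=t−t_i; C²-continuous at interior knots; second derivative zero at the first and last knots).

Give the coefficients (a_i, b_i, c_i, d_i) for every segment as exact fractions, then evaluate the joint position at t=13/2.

  seg 0: a=3 b=4303/1912 c=0 d=-2391/1912
  seg 1: a=4 b=-1435/956 c=-7173/1912 d=2153/1912
  seg 2: a=-5 b=-2863/956 c=5745/1912 d=-3199/5736
  seg 3: a=-2 b=-47/1912 c=-963/478 d=4883/7648
  seg 4: a=-5 b=-403/956 c=6945/3824 d=-2315/7648
S(13/2) = -149053/61184

Δ: Δ0=1, Δ1=-9/2, Δ2=1, Δ3=-3/2, Δ4=2
row 1: diag=6, rhs=-33; c'=1/3, d'=-11/2
row 2: denom=10−2·1/3=28/3; d'=(33−2·-11/2)/(28/3)=33/7
row 3: denom=10−3·9/28=253/28; d'=(-15−3·33/7)/(253/28)=-816/253
row 4: denom=8−2·56/253=1912/253; d'=(21−2·-816/253)/(1912/253)=6945/1912
back: M4=6945/1912
back: M3=-816/253−56/253·6945/1912=-963/239
back: M2=33/7−9/28·-963/239=5745/956
back: M1=-11/2−1/3·5745/956=-7173/956
M: M0=0, M1=-7173/956, M2=5745/956, M3=-963/239, M4=6945/1912, M5=0
seg 0: a=3, c=M0/2=0, d=(M1−M0)/(6·1)=-2391/1912, b=Δ0−h0·(2M0+M1)/6=4303/1912
seg 1: a=4, c=M1/2=-7173/1912, d=(M2−M1)/(6·2)=2153/1912, b=Δ1−h1·(2M1+M2)/6=-1435/956
seg 2: a=-5, c=M2/2=5745/1912, d=(M3−M2)/(6·3)=-3199/5736, b=Δ2−h2·(2M2+M3)/6=-2863/956
seg 3: a=-2, c=M3/2=-963/478, d=(M4−M3)/(6·2)=4883/7648, b=Δ3−h3·(2M3+M4)/6=-47/1912
seg 4: a=-5, c=M4/2=6945/3824, d=(M5−M4)/(6·2)=-2315/7648, b=Δ4−h4·(2M4+M5)/6=-403/956
t_q=13/2 → seg 3, τ=1/2; S=-2+-47/1912·τ+-963/478·τ²+4883/7648·τ³=-149053/61184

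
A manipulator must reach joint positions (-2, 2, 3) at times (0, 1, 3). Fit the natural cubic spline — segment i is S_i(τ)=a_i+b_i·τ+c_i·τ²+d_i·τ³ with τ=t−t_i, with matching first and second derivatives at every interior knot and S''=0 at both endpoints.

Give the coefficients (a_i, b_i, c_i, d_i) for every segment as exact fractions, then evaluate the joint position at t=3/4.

Δ: Δ0=4, Δ1=1/2
row 1: diag=6, rhs=-21; c'=1/3, d'=-7/2
back: M1=-7/2
M: M0=0, M1=-7/2, M2=0
seg 0: a=-2, c=M0/2=0, d=(M1−M0)/(6·1)=-7/12, b=Δ0−h0·(2M0+M1)/6=55/12
seg 1: a=2, c=M1/2=-7/4, d=(M2−M1)/(6·2)=7/24, b=Δ1−h1·(2M1+M2)/6=17/6
t_q=3/4 → seg 0, τ=3/4; S=-2+55/12·τ+0·τ²+-7/12·τ³=305/256

  seg 0: a=-2 b=55/12 c=0 d=-7/12
  seg 1: a=2 b=17/6 c=-7/4 d=7/24
S(3/4) = 305/256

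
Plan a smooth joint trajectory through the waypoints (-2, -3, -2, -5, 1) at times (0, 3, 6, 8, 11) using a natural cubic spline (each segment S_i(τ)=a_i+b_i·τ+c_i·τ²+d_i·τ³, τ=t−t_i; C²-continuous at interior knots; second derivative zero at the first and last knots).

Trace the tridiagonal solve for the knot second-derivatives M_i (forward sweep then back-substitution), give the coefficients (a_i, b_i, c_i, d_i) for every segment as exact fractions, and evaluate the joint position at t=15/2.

Δ: Δ0=-1/3, Δ1=1/3, Δ2=-3/2, Δ3=2
row 1: diag=12, rhs=4; c'=1/4, d'=1/3
row 2: denom=10−3·1/4=37/4; d'=(-11−3·1/3)/(37/4)=-48/37
row 3: denom=10−2·8/37=354/37; d'=(21−2·-48/37)/(354/37)=291/118
back: M3=291/118
back: M2=-48/37−8/37·291/118=-108/59
back: M1=1/3−1/4·-108/59=140/177
M: M0=0, M1=140/177, M2=-108/59, M3=291/118, M4=0
seg 0: a=-2, c=M0/2=0, d=(M1−M0)/(6·3)=70/1593, b=Δ0−h0·(2M0+M1)/6=-43/59
seg 1: a=-3, c=M1/2=70/177, d=(M2−M1)/(6·3)=-232/1593, b=Δ1−h1·(2M1+M2)/6=27/59
seg 2: a=-2, c=M2/2=-54/59, d=(M3−M2)/(6·2)=169/472, b=Δ2−h2·(2M2+M3)/6=-65/59
seg 3: a=-5, c=M3/2=291/236, d=(M4−M3)/(6·3)=-97/708, b=Δ3−h3·(2M3+M4)/6=-55/118
t_q=15/2 → seg 2, τ=3/2; S=-2+-65/59·τ+-54/59·τ²+169/472·τ³=-17005/3776

  seg 0: a=-2 b=-43/59 c=0 d=70/1593
  seg 1: a=-3 b=27/59 c=70/177 d=-232/1593
  seg 2: a=-2 b=-65/59 c=-54/59 d=169/472
  seg 3: a=-5 b=-55/118 c=291/236 d=-97/708
S(15/2) = -17005/3776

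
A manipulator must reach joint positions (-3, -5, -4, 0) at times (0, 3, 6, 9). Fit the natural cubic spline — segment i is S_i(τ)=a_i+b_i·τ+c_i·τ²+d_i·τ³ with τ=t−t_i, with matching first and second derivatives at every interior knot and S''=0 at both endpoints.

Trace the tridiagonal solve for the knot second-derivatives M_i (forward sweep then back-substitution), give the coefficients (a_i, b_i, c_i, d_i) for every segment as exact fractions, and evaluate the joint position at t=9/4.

  seg 0: a=-3 b=-13/15 c=0 d=1/45
  seg 1: a=-5 b=-4/15 c=1/5 d=0
  seg 2: a=-4 b=14/15 c=1/5 d=-1/45
S(9/4) = -1503/320

Δ: Δ0=-2/3, Δ1=1/3, Δ2=4/3
row 1: diag=12, rhs=6; c'=1/4, d'=1/2
row 2: denom=12−3·1/4=45/4; d'=(6−3·1/2)/(45/4)=2/5
back: M2=2/5
back: M1=1/2−1/4·2/5=2/5
M: M0=0, M1=2/5, M2=2/5, M3=0
seg 0: a=-3, c=M0/2=0, d=(M1−M0)/(6·3)=1/45, b=Δ0−h0·(2M0+M1)/6=-13/15
seg 1: a=-5, c=M1/2=1/5, d=(M2−M1)/(6·3)=0, b=Δ1−h1·(2M1+M2)/6=-4/15
seg 2: a=-4, c=M2/2=1/5, d=(M3−M2)/(6·3)=-1/45, b=Δ2−h2·(2M2+M3)/6=14/15
t_q=9/4 → seg 0, τ=9/4; S=-3+-13/15·τ+0·τ²+1/45·τ³=-1503/320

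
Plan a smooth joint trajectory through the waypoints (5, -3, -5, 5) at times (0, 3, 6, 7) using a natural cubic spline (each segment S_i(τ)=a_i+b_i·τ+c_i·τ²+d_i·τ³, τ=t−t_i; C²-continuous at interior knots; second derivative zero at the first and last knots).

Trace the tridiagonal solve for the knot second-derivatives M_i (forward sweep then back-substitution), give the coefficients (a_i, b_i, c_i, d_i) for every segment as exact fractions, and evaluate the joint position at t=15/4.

  seg 0: a=5 b=-184/87 c=0 d=-16/261
  seg 1: a=-3 b=-328/87 c=-16/29 d=46/87
  seg 2: a=-5 b=626/87 c=122/29 d=-122/87
S(15/4) = -5489/928

Δ: Δ0=-8/3, Δ1=-2/3, Δ2=10
row 1: diag=12, rhs=12; c'=1/4, d'=1
row 2: denom=8−3·1/4=29/4; d'=(64−3·1)/(29/4)=244/29
back: M2=244/29
back: M1=1−1/4·244/29=-32/29
M: M0=0, M1=-32/29, M2=244/29, M3=0
seg 0: a=5, c=M0/2=0, d=(M1−M0)/(6·3)=-16/261, b=Δ0−h0·(2M0+M1)/6=-184/87
seg 1: a=-3, c=M1/2=-16/29, d=(M2−M1)/(6·3)=46/87, b=Δ1−h1·(2M1+M2)/6=-328/87
seg 2: a=-5, c=M2/2=122/29, d=(M3−M2)/(6·1)=-122/87, b=Δ2−h2·(2M2+M3)/6=626/87
t_q=15/4 → seg 1, τ=3/4; S=-3+-328/87·τ+-16/29·τ²+46/87·τ³=-5489/928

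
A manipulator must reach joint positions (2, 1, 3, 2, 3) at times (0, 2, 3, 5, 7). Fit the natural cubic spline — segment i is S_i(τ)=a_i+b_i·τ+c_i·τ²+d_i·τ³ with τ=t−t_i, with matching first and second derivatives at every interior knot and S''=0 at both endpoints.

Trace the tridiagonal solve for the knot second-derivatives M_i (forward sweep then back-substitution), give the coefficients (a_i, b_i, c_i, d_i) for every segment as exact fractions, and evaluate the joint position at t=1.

  seg 0: a=2 b=-49/32 c=0 d=33/128
  seg 1: a=1 b=25/16 c=99/64 d=-71/64
  seg 2: a=3 b=85/64 c=-57/32 d=111/256
  seg 3: a=2 b=-19/32 c=105/128 d=-35/256
S(1) = 93/128

Δ: Δ0=-1/2, Δ1=2, Δ2=-1/2, Δ3=1/2
row 1: diag=6, rhs=15; c'=1/6, d'=5/2
row 2: denom=6−1·1/6=35/6; d'=(-15−1·5/2)/(35/6)=-3
row 3: denom=8−2·12/35=256/35; d'=(6−2·-3)/(256/35)=105/64
back: M3=105/64
back: M2=-3−12/35·105/64=-57/16
back: M1=5/2−1/6·-57/16=99/32
M: M0=0, M1=99/32, M2=-57/16, M3=105/64, M4=0
seg 0: a=2, c=M0/2=0, d=(M1−M0)/(6·2)=33/128, b=Δ0−h0·(2M0+M1)/6=-49/32
seg 1: a=1, c=M1/2=99/64, d=(M2−M1)/(6·1)=-71/64, b=Δ1−h1·(2M1+M2)/6=25/16
seg 2: a=3, c=M2/2=-57/32, d=(M3−M2)/(6·2)=111/256, b=Δ2−h2·(2M2+M3)/6=85/64
seg 3: a=2, c=M3/2=105/128, d=(M4−M3)/(6·2)=-35/256, b=Δ3−h3·(2M3+M4)/6=-19/32
t_q=1 → seg 0, τ=1; S=2+-49/32·τ+0·τ²+33/128·τ³=93/128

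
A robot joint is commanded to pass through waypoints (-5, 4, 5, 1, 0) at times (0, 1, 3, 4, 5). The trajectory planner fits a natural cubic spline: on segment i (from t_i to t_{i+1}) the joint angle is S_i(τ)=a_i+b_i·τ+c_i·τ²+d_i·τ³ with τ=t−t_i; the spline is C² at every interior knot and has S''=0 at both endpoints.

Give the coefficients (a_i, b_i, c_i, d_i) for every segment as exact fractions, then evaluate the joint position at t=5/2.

Δ: Δ0=9, Δ1=1/2, Δ2=-4, Δ3=-1
row 1: diag=6, rhs=-51; c'=1/3, d'=-17/2
row 2: denom=6−2·1/3=16/3; d'=(-27−2·-17/2)/(16/3)=-15/8
row 3: denom=4−1·3/16=61/16; d'=(18−1·-15/8)/(61/16)=318/61
back: M3=318/61
back: M2=-15/8−3/16·318/61=-174/61
back: M1=-17/2−1/3·-174/61=-921/122
M: M0=0, M1=-921/122, M2=-174/61, M3=318/61, M4=0
seg 0: a=-5, c=M0/2=0, d=(M1−M0)/(6·1)=-307/244, b=Δ0−h0·(2M0+M1)/6=2503/244
seg 1: a=4, c=M1/2=-921/244, d=(M2−M1)/(6·2)=191/488, b=Δ1−h1·(2M1+M2)/6=791/122
seg 2: a=5, c=M2/2=-87/61, d=(M3−M2)/(6·1)=82/61, b=Δ2−h2·(2M2+M3)/6=-239/61
seg 3: a=1, c=M3/2=159/61, d=(M4−M3)/(6·1)=-53/61, b=Δ3−h3·(2M3+M4)/6=-167/61
t_q=5/2 → seg 1, τ=3/2; S=4+791/122·τ+-921/244·τ²+191/488·τ³=25585/3904

  seg 0: a=-5 b=2503/244 c=0 d=-307/244
  seg 1: a=4 b=791/122 c=-921/244 d=191/488
  seg 2: a=5 b=-239/61 c=-87/61 d=82/61
  seg 3: a=1 b=-167/61 c=159/61 d=-53/61
S(5/2) = 25585/3904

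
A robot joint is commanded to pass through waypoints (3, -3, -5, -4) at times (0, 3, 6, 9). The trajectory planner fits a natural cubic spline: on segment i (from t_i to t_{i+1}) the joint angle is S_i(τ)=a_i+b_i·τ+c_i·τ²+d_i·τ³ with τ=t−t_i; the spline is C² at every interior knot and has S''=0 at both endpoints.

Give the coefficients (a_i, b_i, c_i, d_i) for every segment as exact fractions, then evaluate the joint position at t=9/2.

  seg 0: a=3 b=-103/45 c=0 d=13/405
  seg 1: a=-3 b=-64/45 c=13/45 d=-1/81
  seg 2: a=-5 b=-1/45 c=8/45 d=-8/405
S(9/2) = -181/40

Δ: Δ0=-2, Δ1=-2/3, Δ2=1/3
row 1: diag=12, rhs=8; c'=1/4, d'=2/3
row 2: denom=12−3·1/4=45/4; d'=(6−3·2/3)/(45/4)=16/45
back: M2=16/45
back: M1=2/3−1/4·16/45=26/45
M: M0=0, M1=26/45, M2=16/45, M3=0
seg 0: a=3, c=M0/2=0, d=(M1−M0)/(6·3)=13/405, b=Δ0−h0·(2M0+M1)/6=-103/45
seg 1: a=-3, c=M1/2=13/45, d=(M2−M1)/(6·3)=-1/81, b=Δ1−h1·(2M1+M2)/6=-64/45
seg 2: a=-5, c=M2/2=8/45, d=(M3−M2)/(6·3)=-8/405, b=Δ2−h2·(2M2+M3)/6=-1/45
t_q=9/2 → seg 1, τ=3/2; S=-3+-64/45·τ+13/45·τ²+-1/81·τ³=-181/40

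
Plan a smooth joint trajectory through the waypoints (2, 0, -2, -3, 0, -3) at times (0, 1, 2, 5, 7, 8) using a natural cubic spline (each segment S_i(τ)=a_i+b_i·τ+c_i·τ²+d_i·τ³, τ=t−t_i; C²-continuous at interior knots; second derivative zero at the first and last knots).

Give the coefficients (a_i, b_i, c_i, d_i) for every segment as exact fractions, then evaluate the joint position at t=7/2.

  seg 0: a=2 b=-451/228 c=0 d=-5/228
  seg 1: a=0 b=-233/114 c=-5/76 d=25/228
  seg 2: a=-2 b=-421/228 c=5/19 d=55/684
  seg 3: a=-3 b=217/114 c=75/76 d=-271/456
  seg 4: a=0 b=-73/57 c=-49/19 d=49/57
S(7/2) = -125/32

Δ: Δ0=-2, Δ1=-2, Δ2=-1/3, Δ3=3/2, Δ4=-3
row 1: diag=4, rhs=0; c'=1/4, d'=0
row 2: denom=8−1·1/4=31/4; d'=(10−1·0)/(31/4)=40/31
row 3: denom=10−3·12/31=274/31; d'=(11−3·40/31)/(274/31)=221/274
row 4: denom=6−2·31/137=760/137; d'=(-27−2·221/274)/(760/137)=-98/19
back: M4=-98/19
back: M3=221/274−31/137·-98/19=75/38
back: M2=40/31−12/31·75/38=10/19
back: M1=0−1/4·10/19=-5/38
M: M0=0, M1=-5/38, M2=10/19, M3=75/38, M4=-98/19, M5=0
seg 0: a=2, c=M0/2=0, d=(M1−M0)/(6·1)=-5/228, b=Δ0−h0·(2M0+M1)/6=-451/228
seg 1: a=0, c=M1/2=-5/76, d=(M2−M1)/(6·1)=25/228, b=Δ1−h1·(2M1+M2)/6=-233/114
seg 2: a=-2, c=M2/2=5/19, d=(M3−M2)/(6·3)=55/684, b=Δ2−h2·(2M2+M3)/6=-421/228
seg 3: a=-3, c=M3/2=75/76, d=(M4−M3)/(6·2)=-271/456, b=Δ3−h3·(2M3+M4)/6=217/114
seg 4: a=0, c=M4/2=-49/19, d=(M5−M4)/(6·1)=49/57, b=Δ4−h4·(2M4+M5)/6=-73/57
t_q=7/2 → seg 2, τ=3/2; S=-2+-421/228·τ+5/19·τ²+55/684·τ³=-125/32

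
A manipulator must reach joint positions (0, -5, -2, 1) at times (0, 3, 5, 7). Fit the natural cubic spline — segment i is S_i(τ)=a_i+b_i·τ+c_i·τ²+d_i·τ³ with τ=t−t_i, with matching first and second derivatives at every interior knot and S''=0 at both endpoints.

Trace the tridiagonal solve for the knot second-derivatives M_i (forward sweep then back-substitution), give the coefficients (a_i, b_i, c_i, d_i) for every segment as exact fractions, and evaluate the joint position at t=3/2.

  seg 0: a=0 b=-8/3 c=0 d=1/9
  seg 1: a=-5 b=1/3 c=1 d=-5/24
  seg 2: a=-2 b=11/6 c=-1/4 d=1/24
S(3/2) = -29/8

Δ: Δ0=-5/3, Δ1=3/2, Δ2=3/2
row 1: diag=10, rhs=19; c'=1/5, d'=19/10
row 2: denom=8−2·1/5=38/5; d'=(0−2·19/10)/(38/5)=-1/2
back: M2=-1/2
back: M1=19/10−1/5·-1/2=2
M: M0=0, M1=2, M2=-1/2, M3=0
seg 0: a=0, c=M0/2=0, d=(M1−M0)/(6·3)=1/9, b=Δ0−h0·(2M0+M1)/6=-8/3
seg 1: a=-5, c=M1/2=1, d=(M2−M1)/(6·2)=-5/24, b=Δ1−h1·(2M1+M2)/6=1/3
seg 2: a=-2, c=M2/2=-1/4, d=(M3−M2)/(6·2)=1/24, b=Δ2−h2·(2M2+M3)/6=11/6
t_q=3/2 → seg 0, τ=3/2; S=0+-8/3·τ+0·τ²+1/9·τ³=-29/8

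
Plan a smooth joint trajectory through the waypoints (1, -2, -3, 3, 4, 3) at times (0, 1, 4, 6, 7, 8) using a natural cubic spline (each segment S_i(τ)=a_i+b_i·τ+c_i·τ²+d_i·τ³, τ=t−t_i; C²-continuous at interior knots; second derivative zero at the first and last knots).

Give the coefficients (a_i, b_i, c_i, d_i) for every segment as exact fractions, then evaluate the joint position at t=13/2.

  seg 0: a=1 b=-14459/4515 c=0 d=914/4515
  seg 1: a=-2 b=-11717/4515 c=914/1505 d=662/13545
  seg 2: a=-3 b=10693/4515 c=1576/1505 d=-1651/4515
  seg 3: a=3 b=1399/645 c=-1726/1505 d=-20/903
  seg 4: a=4 b=-863/4515 c=-1826/1505 d=1826/4515
S(13/2) = 11423/3010

Δ: Δ0=-3, Δ1=-1/3, Δ2=3, Δ3=1, Δ4=-1
row 1: diag=8, rhs=16; c'=3/8, d'=2
row 2: denom=10−3·3/8=71/8; d'=(20−3·2)/(71/8)=112/71
row 3: denom=6−2·16/71=394/71; d'=(-12−2·112/71)/(394/71)=-538/197
row 4: denom=4−1·71/394=1505/394; d'=(-12−1·-538/197)/(1505/394)=-3652/1505
back: M4=-3652/1505
back: M3=-538/197−71/394·-3652/1505=-3452/1505
back: M2=112/71−16/71·-3452/1505=3152/1505
back: M1=2−3/8·3152/1505=1828/1505
M: M0=0, M1=1828/1505, M2=3152/1505, M3=-3452/1505, M4=-3652/1505, M5=0
seg 0: a=1, c=M0/2=0, d=(M1−M0)/(6·1)=914/4515, b=Δ0−h0·(2M0+M1)/6=-14459/4515
seg 1: a=-2, c=M1/2=914/1505, d=(M2−M1)/(6·3)=662/13545, b=Δ1−h1·(2M1+M2)/6=-11717/4515
seg 2: a=-3, c=M2/2=1576/1505, d=(M3−M2)/(6·2)=-1651/4515, b=Δ2−h2·(2M2+M3)/6=10693/4515
seg 3: a=3, c=M3/2=-1726/1505, d=(M4−M3)/(6·1)=-20/903, b=Δ3−h3·(2M3+M4)/6=1399/645
seg 4: a=4, c=M4/2=-1826/1505, d=(M5−M4)/(6·1)=1826/4515, b=Δ4−h4·(2M4+M5)/6=-863/4515
t_q=13/2 → seg 3, τ=1/2; S=3+1399/645·τ+-1726/1505·τ²+-20/903·τ³=11423/3010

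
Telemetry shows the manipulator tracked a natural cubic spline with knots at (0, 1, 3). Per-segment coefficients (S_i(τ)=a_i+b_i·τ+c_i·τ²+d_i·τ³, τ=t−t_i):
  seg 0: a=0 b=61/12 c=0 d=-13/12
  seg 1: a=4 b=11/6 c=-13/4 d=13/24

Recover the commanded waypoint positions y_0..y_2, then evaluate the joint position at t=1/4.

y_0=0 y_1=4 y_2=-1
S(1/4) = 321/256

y_0 = S_0(0) = a_0 = 0
y_1 = S_1(0) = a_1 = 4
y_2 = S_1(2) = -1
t_q=1/4 is in segment 0 (τ=1/4); S_0(τ)=321/256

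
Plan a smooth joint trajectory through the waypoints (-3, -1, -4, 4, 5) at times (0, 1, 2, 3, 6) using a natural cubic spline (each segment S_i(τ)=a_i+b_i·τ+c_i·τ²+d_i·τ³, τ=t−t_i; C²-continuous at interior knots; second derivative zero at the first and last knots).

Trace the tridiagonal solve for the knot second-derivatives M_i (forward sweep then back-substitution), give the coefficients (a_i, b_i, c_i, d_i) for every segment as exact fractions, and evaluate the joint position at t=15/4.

Δ: Δ0=2, Δ1=-3, Δ2=8, Δ3=1/3
row 1: diag=4, rhs=-30; c'=1/4, d'=-15/2
row 2: denom=4−1·1/4=15/4; d'=(66−1·-15/2)/(15/4)=98/5
row 3: denom=8−1·4/15=116/15; d'=(-46−1·98/5)/(116/15)=-246/29
back: M3=-246/29
back: M2=98/5−4/15·-246/29=634/29
back: M1=-15/2−1/4·634/29=-376/29
M: M0=0, M1=-376/29, M2=634/29, M3=-246/29, M4=0
seg 0: a=-3, c=M0/2=0, d=(M1−M0)/(6·1)=-188/87, b=Δ0−h0·(2M0+M1)/6=362/87
seg 1: a=-1, c=M1/2=-188/29, d=(M2−M1)/(6·1)=505/87, b=Δ1−h1·(2M1+M2)/6=-202/87
seg 2: a=-4, c=M2/2=317/29, d=(M3−M2)/(6·1)=-440/87, b=Δ2−h2·(2M2+M3)/6=185/87
seg 3: a=4, c=M3/2=-123/29, d=(M4−M3)/(6·3)=41/87, b=Δ3−h3·(2M3+M4)/6=767/87
t_q=15/4 → seg 3, τ=3/4; S=4+767/87·τ+-123/29·τ²+41/87·τ³=15637/1856

  seg 0: a=-3 b=362/87 c=0 d=-188/87
  seg 1: a=-1 b=-202/87 c=-188/29 d=505/87
  seg 2: a=-4 b=185/87 c=317/29 d=-440/87
  seg 3: a=4 b=767/87 c=-123/29 d=41/87
S(15/4) = 15637/1856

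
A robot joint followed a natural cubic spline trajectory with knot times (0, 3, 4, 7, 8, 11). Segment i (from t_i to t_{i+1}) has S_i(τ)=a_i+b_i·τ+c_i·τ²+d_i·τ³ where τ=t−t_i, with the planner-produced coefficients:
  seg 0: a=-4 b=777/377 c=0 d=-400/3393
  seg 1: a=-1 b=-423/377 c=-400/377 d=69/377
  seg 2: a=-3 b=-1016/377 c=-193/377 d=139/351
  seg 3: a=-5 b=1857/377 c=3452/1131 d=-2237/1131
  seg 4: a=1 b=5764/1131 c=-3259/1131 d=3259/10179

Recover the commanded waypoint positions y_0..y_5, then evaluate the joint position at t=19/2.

y_0 = S_0(0) = a_0 = -4
y_1 = S_1(0) = a_1 = -1
y_2 = S_2(0) = a_2 = -3
y_3 = S_3(0) = a_3 = -5
y_4 = S_4(0) = a_4 = 1
y_5 = S_4(3) = -1
t_q=19/2 is in segment 4 (τ=3/2); S_4(τ)=9777/3016

y_0=-4 y_1=-1 y_2=-3 y_3=-5 y_4=1 y_5=-1
S(19/2) = 9777/3016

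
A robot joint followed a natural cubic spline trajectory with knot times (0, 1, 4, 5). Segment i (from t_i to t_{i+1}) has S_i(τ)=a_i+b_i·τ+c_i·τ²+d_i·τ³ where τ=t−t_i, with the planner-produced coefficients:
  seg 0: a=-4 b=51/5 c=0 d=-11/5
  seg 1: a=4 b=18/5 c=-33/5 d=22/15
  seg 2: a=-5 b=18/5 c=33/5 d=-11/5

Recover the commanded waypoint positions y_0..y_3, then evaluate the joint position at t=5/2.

y_0=-4 y_1=4 y_2=-5 y_3=3
S(5/2) = -1/2

y_0 = S_0(0) = a_0 = -4
y_1 = S_1(0) = a_1 = 4
y_2 = S_2(0) = a_2 = -5
y_3 = S_2(1) = 3
t_q=5/2 is in segment 1 (τ=3/2); S_1(τ)=-1/2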